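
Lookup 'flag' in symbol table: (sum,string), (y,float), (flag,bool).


Lookup 'flag' → type bool


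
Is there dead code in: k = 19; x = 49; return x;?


k is assigned but never read
Dead: 'k = 19'


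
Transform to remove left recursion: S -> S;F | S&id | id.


Left-recursive alternatives: S;F, S&id; non-recursive: id
Introduce S': S -> idS', S' -> ;FS' | &idS' | ε


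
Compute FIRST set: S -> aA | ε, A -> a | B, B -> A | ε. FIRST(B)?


Per alternative of B: FIRST(A) = {a, ε}; FIRST(ε) = {ε}
FIRST(B) = {a, ε}


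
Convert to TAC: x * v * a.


Break into single-operator statements:
t1 = x * v
t2 = t1 * a


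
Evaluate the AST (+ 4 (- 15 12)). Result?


Evaluate inner: (- 15 12) = 3
Evaluate root: (+ 4 3) = 7
Result: 7


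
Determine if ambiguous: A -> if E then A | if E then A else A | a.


dangling else: 'if E then if E then a else a' parses two ways
Ambiguous


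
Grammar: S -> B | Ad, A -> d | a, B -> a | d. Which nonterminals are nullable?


A nonterminal is nullable iff some alternative derives ε (directly, or every symbol in it is nullable)
Nullable: {}


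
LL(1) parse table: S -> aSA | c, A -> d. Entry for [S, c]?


For [S, c]: 'c' ∈ FIRST(c)
Entry: S -> c


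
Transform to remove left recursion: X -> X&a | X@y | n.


Left-recursive alternatives: X&a, X@y; non-recursive: n
Introduce X': X -> nX', X' -> &aX' | @yX' | ε


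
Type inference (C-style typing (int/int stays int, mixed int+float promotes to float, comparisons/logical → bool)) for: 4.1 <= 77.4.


Operand types: float <= float
Rule: comparison yields bool
Result type: bool


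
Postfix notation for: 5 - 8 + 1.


Left to right (same or higher precedence on left)
Postfix: 5 8 - 1 +


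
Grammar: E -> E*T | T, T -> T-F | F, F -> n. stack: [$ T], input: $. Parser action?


lookahead ∉ {-} so T won't extend; reduce E -> T
Action: reduce (E -> T)


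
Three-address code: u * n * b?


Break into single-operator statements:
t1 = u * n
t2 = t1 * b


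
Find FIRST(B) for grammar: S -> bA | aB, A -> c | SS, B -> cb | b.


Per alternative of B: FIRST(cb) = {c}; FIRST(b) = {b}
FIRST(B) = {b, c}


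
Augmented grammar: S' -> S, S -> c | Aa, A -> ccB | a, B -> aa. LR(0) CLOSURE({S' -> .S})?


Start: S' -> .S
For each item with dot before a nonterminal B, add B -> .γ for every B-production
Closure: [S' -> .S, S -> .c, S -> .Aa, A -> .ccB, A -> .a]


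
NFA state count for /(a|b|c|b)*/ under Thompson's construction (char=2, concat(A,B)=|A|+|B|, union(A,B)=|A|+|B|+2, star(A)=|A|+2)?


Syntax tree has 4 char leaf(s), 3 union(s), 1 star(s)
chars contribute 4×2 = 8; each union adds +2; each star adds +2
Total: 8 + 6 + 2 = 16 states


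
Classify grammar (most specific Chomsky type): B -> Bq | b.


Left-linear: every RHS is a terminal or one nonterminal followed by a terminal
Classification: Type 3 (Regular)


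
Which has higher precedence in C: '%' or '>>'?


'%' is multiplicative (level 10); '>>' is shift (level 8)
Higher level binds tighter
'%' has higher precedence than '>>'


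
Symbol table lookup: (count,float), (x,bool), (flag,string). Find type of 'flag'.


Lookup 'flag' → type string


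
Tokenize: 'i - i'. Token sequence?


Scan left to right, longest-match per lexeme
Tokens: ID(i), OP(-), ID(i)


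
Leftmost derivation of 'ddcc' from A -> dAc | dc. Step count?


Derivation: A => dAc => ddcc
Steps: 2


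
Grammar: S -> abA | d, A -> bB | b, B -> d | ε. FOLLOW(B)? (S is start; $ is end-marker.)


$ ∈ FOLLOW(S). For each A -> αBβ: add FIRST(β)\{ε} to FOLLOW(B); if β nullable, add FOLLOW(A).
FOLLOW(B) = {$}


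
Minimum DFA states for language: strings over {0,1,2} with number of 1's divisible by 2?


Track (count of 1) mod 2: states 0..1, accept at 0
Minimal DFA: 2 states


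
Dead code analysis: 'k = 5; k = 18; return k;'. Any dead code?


first assignment to k is overwritten before any read
Dead: 'k = 5'


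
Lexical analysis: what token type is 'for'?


Pattern: reserved word
Type: KEYWORD


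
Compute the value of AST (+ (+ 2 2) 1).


Evaluate inner: (+ 2 2) = 4
Evaluate root: (+ 4 1) = 5
Result: 5


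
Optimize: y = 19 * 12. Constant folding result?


19 * 12 = 228 at compile time
Optimized: y = 228


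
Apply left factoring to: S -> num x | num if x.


Common prefix: 'num'
Factored: S -> num S', S' -> x | if x


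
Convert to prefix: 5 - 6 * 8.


'*' binds tighter: tree is (- 5 (* 6 8))
Prefix: - 5 * 6 8


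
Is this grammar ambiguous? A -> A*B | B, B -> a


precedence layered via separate nonterminal B: deterministic
Unambiguous


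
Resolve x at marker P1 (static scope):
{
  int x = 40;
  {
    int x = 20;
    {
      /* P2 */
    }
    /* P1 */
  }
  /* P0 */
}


x declared in the same block as P1
x = 20


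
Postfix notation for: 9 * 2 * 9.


Left to right (same or higher precedence on left)
Postfix: 9 2 * 9 *


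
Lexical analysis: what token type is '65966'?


Pattern: digits only
Type: INTEGER_LITERAL


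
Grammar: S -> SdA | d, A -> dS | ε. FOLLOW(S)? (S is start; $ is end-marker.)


$ ∈ FOLLOW(S). For each A -> αBβ: add FIRST(β)\{ε} to FOLLOW(B); if β nullable, add FOLLOW(A).
FOLLOW(S) = {$, d}


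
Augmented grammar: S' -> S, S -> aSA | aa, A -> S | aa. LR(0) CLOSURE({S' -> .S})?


Start: S' -> .S
For each item with dot before a nonterminal B, add B -> .γ for every B-production
Closure: [S' -> .S, S -> .aSA, S -> .aa]


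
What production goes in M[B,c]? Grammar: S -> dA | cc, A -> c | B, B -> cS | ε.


For [B, c]: 'c' ∈ FIRST(cS)
Entry: B -> cS


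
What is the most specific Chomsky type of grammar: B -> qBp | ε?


Single nonterminal LHS, but q^n p^n is not regular
Classification: Type 2 (Context-Free)


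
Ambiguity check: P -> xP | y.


right-linear, alternatives start with distinct terminals 'x' vs 'y': unique leftmost derivation
Unambiguous


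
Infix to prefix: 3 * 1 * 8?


left-to-right (same/higher precedence on left): tree is (* (* 3 1) 8)
Prefix: * * 3 1 8


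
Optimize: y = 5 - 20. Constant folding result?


5 - 20 = -15 at compile time
Optimized: y = -15


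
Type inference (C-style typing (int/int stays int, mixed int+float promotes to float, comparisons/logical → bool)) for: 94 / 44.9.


Operand types: int / float
Rule: mixed int/float promotes to float; int/int stays int
Result type: float


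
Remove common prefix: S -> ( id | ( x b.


Common prefix: '('
Factored: S -> ( S', S' -> id | x b


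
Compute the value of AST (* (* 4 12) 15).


Evaluate inner: (* 4 12) = 48
Evaluate root: (* 48 15) = 720
Result: 720


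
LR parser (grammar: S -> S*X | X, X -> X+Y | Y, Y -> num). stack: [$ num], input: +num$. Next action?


'num' on top is the handle for Y -> num
Action: reduce (Y -> num)


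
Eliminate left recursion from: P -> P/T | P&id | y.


Left-recursive alternatives: P/T, P&id; non-recursive: y
Introduce P': P -> yP', P' -> /TP' | &idP' | ε


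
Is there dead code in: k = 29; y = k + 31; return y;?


k is read by y's definition; y is returned
No dead code


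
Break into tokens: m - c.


Scan left to right, longest-match per lexeme
Tokens: ID(m), OP(-), ID(c)


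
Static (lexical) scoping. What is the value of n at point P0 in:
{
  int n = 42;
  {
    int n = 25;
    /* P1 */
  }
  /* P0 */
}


n declared in the same block as P0
n = 42


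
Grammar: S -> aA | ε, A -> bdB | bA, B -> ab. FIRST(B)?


Per alternative of B: FIRST(ab) = {a}
FIRST(B) = {a}


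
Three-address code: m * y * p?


Break into single-operator statements:
t1 = m * y
t2 = t1 * p


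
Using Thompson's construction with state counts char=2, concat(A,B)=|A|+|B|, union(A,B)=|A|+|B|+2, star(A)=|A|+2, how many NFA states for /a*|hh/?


Syntax tree has 3 char leaf(s), 1 union(s), 1 star(s)
chars contribute 3×2 = 6; each union adds +2; each star adds +2
Total: 6 + 2 + 2 = 10 states


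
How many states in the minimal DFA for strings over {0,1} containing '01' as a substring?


KMP-style automaton: 2 progress states + 1 absorbing accept = 3
Minimal DFA: 3 states


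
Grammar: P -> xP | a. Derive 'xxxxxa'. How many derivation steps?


Derivation: P => xP => xxP => xxxP => xxxxP => xxxxxP => xxxxxa
Steps: 6


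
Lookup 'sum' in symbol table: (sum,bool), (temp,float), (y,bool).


Lookup 'sum' → type bool


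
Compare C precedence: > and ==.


'>' is relational (level 7); '==' is equality (level 6)
Higher level binds tighter
'>' has higher precedence than '=='


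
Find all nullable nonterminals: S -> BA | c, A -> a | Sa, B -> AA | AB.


A nonterminal is nullable iff some alternative derives ε (directly, or every symbol in it is nullable)
Nullable: {}


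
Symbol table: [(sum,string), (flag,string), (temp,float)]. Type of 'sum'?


Lookup 'sum' → type string


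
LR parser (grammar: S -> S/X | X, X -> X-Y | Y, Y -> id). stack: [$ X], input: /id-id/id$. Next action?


lookahead ∉ {-} so X won't extend; reduce S -> X
Action: reduce (S -> X)


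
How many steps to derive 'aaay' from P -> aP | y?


Derivation: P => aP => aaP => aaaP => aaay
Steps: 4


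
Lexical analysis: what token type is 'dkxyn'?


Pattern: letter/underscore followed by alphanumerics, not a keyword
Type: IDENTIFIER


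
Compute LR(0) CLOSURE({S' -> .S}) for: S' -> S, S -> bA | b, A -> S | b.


Start: S' -> .S
For each item with dot before a nonterminal B, add B -> .γ for every B-production
Closure: [S' -> .S, S -> .bA, S -> .b]


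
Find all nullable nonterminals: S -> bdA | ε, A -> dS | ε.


A nonterminal is nullable iff some alternative derives ε (directly, or every symbol in it is nullable)
Nullable: {A, S}


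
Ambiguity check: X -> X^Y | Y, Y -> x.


precedence layered via separate nonterminal Y: deterministic
Unambiguous


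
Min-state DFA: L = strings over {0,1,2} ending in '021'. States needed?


Track the longest suffix of input matching a prefix of '021': 4 classes (prefixes of length 0..3)
Minimal DFA: 4 states


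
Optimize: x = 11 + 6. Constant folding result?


11 + 6 = 17 at compile time
Optimized: x = 17


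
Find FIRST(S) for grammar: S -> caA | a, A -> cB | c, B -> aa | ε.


Per alternative of S: FIRST(caA) = {c}; FIRST(a) = {a}
FIRST(S) = {a, c}


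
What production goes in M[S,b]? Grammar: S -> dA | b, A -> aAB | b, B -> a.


For [S, b]: 'b' ∈ FIRST(b)
Entry: S -> b


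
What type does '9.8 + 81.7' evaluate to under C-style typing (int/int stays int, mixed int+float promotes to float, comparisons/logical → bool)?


Operand types: float + float
Rule: mixed int/float promotes to float; int/int stays int
Result type: float


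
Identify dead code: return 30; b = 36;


statement follows a return and is unreachable
Dead: 'b = 36'


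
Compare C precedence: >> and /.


'/' is multiplicative (level 10); '>>' is shift (level 8)
Higher level binds tighter
'/' has higher precedence than '>>'


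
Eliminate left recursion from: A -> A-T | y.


Left-recursive alternatives: A-T; non-recursive: y
Introduce A': A -> yA', A' -> -TA' | ε


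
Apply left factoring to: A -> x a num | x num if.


Common prefix: 'x'
Factored: A -> x A', A' -> a num | num if


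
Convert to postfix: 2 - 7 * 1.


* has higher precedence, evaluate 7*1 first
Postfix: 2 7 1 * -


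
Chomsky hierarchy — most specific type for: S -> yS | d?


Right-linear: every RHS is a terminal or a terminal followed by one nonterminal
Classification: Type 3 (Regular)


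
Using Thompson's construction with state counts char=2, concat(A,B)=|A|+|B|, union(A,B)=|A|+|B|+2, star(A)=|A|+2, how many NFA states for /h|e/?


Syntax tree has 2 char leaf(s), 1 union(s), 0 star(s)
chars contribute 2×2 = 4; each union adds +2; each star adds +2
Total: 4 + 2 + 0 = 6 states


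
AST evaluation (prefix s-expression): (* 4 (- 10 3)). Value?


Evaluate inner: (- 10 3) = 7
Evaluate root: (* 4 7) = 28
Result: 28


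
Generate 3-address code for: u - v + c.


Break into single-operator statements:
t1 = u - v
t2 = t1 + c


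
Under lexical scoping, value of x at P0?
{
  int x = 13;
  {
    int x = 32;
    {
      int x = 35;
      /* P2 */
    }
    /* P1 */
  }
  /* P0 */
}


x declared in the same block as P0
x = 13


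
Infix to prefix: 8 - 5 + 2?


left-to-right (same/higher precedence on left): tree is (+ (- 8 5) 2)
Prefix: + - 8 5 2


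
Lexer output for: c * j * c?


Scan left to right, longest-match per lexeme
Tokens: ID(c), OP(*), ID(j), OP(*), ID(c)


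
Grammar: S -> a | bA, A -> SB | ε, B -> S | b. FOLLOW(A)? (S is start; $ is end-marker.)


$ ∈ FOLLOW(S). For each A -> αBβ: add FIRST(β)\{ε} to FOLLOW(B); if β nullable, add FOLLOW(A).
FOLLOW(A) = {$, a, b}


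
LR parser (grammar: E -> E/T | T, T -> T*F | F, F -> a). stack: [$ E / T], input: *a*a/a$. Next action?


'*' can extend T; shift to build T -> T*F
Action: shift


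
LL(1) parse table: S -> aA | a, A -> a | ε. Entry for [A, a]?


For [A, a]: 'a' ∈ FIRST(a)
Entry: A -> a


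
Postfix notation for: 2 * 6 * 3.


Left to right (same or higher precedence on left)
Postfix: 2 6 * 3 *


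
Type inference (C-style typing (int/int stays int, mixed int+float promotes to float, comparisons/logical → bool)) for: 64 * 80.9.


Operand types: int * float
Rule: mixed int/float promotes to float; int/int stays int
Result type: float


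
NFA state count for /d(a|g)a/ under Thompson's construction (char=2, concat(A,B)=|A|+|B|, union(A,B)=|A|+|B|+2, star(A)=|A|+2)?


Syntax tree has 4 char leaf(s), 1 union(s), 0 star(s)
chars contribute 4×2 = 8; each union adds +2; each star adds +2
Total: 8 + 2 + 0 = 10 states


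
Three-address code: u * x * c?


Break into single-operator statements:
t1 = u * x
t2 = t1 * c


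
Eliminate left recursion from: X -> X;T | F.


Left-recursive alternatives: X;T; non-recursive: F
Introduce X': X -> FX', X' -> ;TX' | ε


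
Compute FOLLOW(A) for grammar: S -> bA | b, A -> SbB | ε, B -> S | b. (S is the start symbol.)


$ ∈ FOLLOW(S). For each A -> αBβ: add FIRST(β)\{ε} to FOLLOW(B); if β nullable, add FOLLOW(A).
FOLLOW(A) = {$, b}


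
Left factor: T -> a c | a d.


Common prefix: 'a'
Factored: T -> a T', T' -> c | d


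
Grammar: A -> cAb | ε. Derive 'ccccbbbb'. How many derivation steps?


Derivation: A => cAb => ccAbb => cccAbbb => ccccAbbbb => ccccbbbb
Steps: 5


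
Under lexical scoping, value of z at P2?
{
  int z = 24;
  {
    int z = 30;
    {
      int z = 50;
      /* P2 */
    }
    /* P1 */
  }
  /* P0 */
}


z declared in the same block as P2
z = 50


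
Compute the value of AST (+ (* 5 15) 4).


Evaluate inner: (* 5 15) = 75
Evaluate root: (+ 75 4) = 79
Result: 79


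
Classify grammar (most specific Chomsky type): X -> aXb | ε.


Single nonterminal LHS, but a^n b^n is not regular
Classification: Type 2 (Context-Free)


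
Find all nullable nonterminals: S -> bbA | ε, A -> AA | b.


A nonterminal is nullable iff some alternative derives ε (directly, or every symbol in it is nullable)
Nullable: {S}


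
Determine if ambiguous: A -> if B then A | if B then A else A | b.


dangling else: 'if B then if B then b else b' parses two ways
Ambiguous


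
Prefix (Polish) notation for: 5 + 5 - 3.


left-to-right (same/higher precedence on left): tree is (- (+ 5 5) 3)
Prefix: - + 5 5 3


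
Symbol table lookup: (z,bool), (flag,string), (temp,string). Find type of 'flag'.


Lookup 'flag' → type string


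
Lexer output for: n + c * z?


Scan left to right, longest-match per lexeme
Tokens: ID(n), OP(+), ID(c), OP(*), ID(z)


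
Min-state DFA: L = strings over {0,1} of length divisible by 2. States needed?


Track length mod 2: states 0..1, accept at 0
Minimal DFA: 2 states


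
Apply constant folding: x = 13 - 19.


13 - 19 = -6 at compile time
Optimized: x = -6


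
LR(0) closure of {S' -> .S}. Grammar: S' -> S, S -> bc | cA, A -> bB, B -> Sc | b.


Start: S' -> .S
For each item with dot before a nonterminal B, add B -> .γ for every B-production
Closure: [S' -> .S, S -> .bc, S -> .cA]


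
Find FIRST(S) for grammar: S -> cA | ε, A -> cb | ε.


Per alternative of S: FIRST(cA) = {c}; FIRST(ε) = {ε}
FIRST(S) = {c, ε}


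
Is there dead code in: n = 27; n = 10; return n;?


first assignment to n is overwritten before any read
Dead: 'n = 27'


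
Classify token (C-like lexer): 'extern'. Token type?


Pattern: reserved word
Type: KEYWORD


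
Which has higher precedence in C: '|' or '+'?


'+' is additive (level 9); '|' is bitwise OR (level 3)
Higher level binds tighter
'+' has higher precedence than '|'


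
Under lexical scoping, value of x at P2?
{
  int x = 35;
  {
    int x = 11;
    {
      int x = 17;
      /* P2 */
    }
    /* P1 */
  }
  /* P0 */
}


x declared in the same block as P2
x = 17


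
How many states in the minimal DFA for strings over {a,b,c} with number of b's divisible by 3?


Track (count of b) mod 3: states 0..2, accept at 0
Minimal DFA: 3 states


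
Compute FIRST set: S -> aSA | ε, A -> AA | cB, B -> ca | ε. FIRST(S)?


Per alternative of S: FIRST(aSA) = {a}; FIRST(ε) = {ε}
FIRST(S) = {a, ε}


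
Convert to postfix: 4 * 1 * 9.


Left to right (same or higher precedence on left)
Postfix: 4 1 * 9 *


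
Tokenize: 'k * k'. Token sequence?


Scan left to right, longest-match per lexeme
Tokens: ID(k), OP(*), ID(k)


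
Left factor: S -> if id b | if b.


Common prefix: 'if'
Factored: S -> if S', S' -> id b | b


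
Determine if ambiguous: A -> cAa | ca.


balanced c^n…a^n: each string has a unique parse
Unambiguous


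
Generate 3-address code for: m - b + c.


Break into single-operator statements:
t1 = m - b
t2 = t1 + c


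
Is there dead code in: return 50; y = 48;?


statement follows a return and is unreachable
Dead: 'y = 48'


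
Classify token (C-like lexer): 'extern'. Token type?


Pattern: reserved word
Type: KEYWORD


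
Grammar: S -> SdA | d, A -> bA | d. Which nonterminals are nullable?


A nonterminal is nullable iff some alternative derives ε (directly, or every symbol in it is nullable)
Nullable: {}


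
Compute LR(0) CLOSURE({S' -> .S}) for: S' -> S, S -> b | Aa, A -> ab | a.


Start: S' -> .S
For each item with dot before a nonterminal B, add B -> .γ for every B-production
Closure: [S' -> .S, S -> .b, S -> .Aa, A -> .ab, A -> .a]


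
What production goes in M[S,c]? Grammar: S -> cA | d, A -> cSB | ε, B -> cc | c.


For [S, c]: 'c' ∈ FIRST(cA)
Entry: S -> cA


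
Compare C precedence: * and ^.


'*' is multiplicative (level 10); '^' is bitwise XOR (level 4)
Higher level binds tighter
'*' has higher precedence than '^'


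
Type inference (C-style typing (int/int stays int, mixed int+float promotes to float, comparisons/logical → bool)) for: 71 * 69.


Operand types: int * int
Rule: mixed int/float promotes to float; int/int stays int
Result type: int


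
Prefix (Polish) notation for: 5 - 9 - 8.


left-to-right (same/higher precedence on left): tree is (- (- 5 9) 8)
Prefix: - - 5 9 8


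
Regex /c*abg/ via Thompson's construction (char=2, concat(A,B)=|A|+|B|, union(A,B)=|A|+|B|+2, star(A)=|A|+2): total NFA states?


Syntax tree has 4 char leaf(s), 0 union(s), 1 star(s)
chars contribute 4×2 = 8; each union adds +2; each star adds +2
Total: 8 + 0 + 2 = 10 states


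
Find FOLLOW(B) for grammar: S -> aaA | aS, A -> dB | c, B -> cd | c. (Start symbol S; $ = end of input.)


$ ∈ FOLLOW(S). For each A -> αBβ: add FIRST(β)\{ε} to FOLLOW(B); if β nullable, add FOLLOW(A).
FOLLOW(B) = {$}


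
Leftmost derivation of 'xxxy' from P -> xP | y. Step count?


Derivation: P => xP => xxP => xxxP => xxxy
Steps: 4


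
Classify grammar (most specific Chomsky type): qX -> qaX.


LHS has context (more than one symbol) and |LHS| ≤ |RHS|
Classification: Type 1 (Context-Sensitive)


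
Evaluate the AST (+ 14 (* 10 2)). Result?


Evaluate inner: (* 10 2) = 20
Evaluate root: (+ 14 20) = 34
Result: 34


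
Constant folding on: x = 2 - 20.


2 - 20 = -18 at compile time
Optimized: x = -18


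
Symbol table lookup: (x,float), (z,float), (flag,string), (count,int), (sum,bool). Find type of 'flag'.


Lookup 'flag' → type string


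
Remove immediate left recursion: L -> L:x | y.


Left-recursive alternatives: L:x; non-recursive: y
Introduce L': L -> yL', L' -> :xL' | ε


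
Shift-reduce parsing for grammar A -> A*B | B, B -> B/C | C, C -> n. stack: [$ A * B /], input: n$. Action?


no handle; shift 'n'
Action: shift


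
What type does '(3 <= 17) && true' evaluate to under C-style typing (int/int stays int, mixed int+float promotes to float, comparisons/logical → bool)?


Operand types: bool && bool
Rule: logical operators take bool operands and yield bool
Result type: bool


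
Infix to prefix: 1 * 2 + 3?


left-to-right (same/higher precedence on left): tree is (+ (* 1 2) 3)
Prefix: + * 1 2 3


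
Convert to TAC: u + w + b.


Break into single-operator statements:
t1 = u + w
t2 = t1 + b


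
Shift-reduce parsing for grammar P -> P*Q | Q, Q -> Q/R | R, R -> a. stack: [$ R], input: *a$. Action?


'R' (not preceded by Q/) is the handle for Q -> R
Action: reduce (Q -> R)


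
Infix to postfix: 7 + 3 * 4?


* has higher precedence, evaluate 3*4 first
Postfix: 7 3 4 * +


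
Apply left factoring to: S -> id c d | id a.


Common prefix: 'id'
Factored: S -> id S', S' -> c d | a


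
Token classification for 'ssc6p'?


Pattern: letter/underscore followed by alphanumerics, not a keyword
Type: IDENTIFIER


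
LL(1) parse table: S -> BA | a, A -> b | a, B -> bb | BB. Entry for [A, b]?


For [A, b]: 'b' ∈ FIRST(b)
Entry: A -> b


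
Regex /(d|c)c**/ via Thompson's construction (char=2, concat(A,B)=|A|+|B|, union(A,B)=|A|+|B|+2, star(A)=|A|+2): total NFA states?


Syntax tree has 3 char leaf(s), 1 union(s), 2 star(s)
chars contribute 3×2 = 6; each union adds +2; each star adds +2
Total: 6 + 2 + 4 = 12 states


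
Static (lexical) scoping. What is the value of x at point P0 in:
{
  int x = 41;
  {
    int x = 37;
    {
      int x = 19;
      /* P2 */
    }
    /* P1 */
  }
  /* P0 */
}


x declared in the same block as P0
x = 41


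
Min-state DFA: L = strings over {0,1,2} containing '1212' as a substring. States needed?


KMP-style automaton: 4 progress states + 1 absorbing accept = 5
Minimal DFA: 5 states


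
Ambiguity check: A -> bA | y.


right-linear, alternatives start with distinct terminals 'b' vs 'y': unique leftmost derivation
Unambiguous


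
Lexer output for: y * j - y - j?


Scan left to right, longest-match per lexeme
Tokens: ID(y), OP(*), ID(j), OP(-), ID(y), OP(-), ID(j)


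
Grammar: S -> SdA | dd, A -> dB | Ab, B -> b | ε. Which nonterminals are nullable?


A nonterminal is nullable iff some alternative derives ε (directly, or every symbol in it is nullable)
Nullable: {B}


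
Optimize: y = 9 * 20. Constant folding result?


9 * 20 = 180 at compile time
Optimized: y = 180


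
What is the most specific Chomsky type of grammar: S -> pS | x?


Right-linear: every RHS is a terminal or a terminal followed by one nonterminal
Classification: Type 3 (Regular)


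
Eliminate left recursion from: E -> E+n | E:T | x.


Left-recursive alternatives: E+n, E:T; non-recursive: x
Introduce E': E -> xE', E' -> +nE' | :TE' | ε


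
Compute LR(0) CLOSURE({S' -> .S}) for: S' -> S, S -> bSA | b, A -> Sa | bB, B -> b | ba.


Start: S' -> .S
For each item with dot before a nonterminal B, add B -> .γ for every B-production
Closure: [S' -> .S, S -> .bSA, S -> .b]


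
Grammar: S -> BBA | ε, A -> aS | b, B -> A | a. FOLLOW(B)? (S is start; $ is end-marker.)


$ ∈ FOLLOW(S). For each A -> αBβ: add FIRST(β)\{ε} to FOLLOW(B); if β nullable, add FOLLOW(A).
FOLLOW(B) = {a, b}


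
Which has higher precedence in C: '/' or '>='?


'/' is multiplicative (level 10); '>=' is relational (level 7)
Higher level binds tighter
'/' has higher precedence than '>='


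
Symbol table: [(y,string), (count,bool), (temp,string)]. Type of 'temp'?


Lookup 'temp' → type string


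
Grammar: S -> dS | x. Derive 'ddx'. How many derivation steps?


Derivation: S => dS => ddS => ddx
Steps: 3


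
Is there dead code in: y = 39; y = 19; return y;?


first assignment to y is overwritten before any read
Dead: 'y = 39'


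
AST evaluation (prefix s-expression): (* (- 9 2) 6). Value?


Evaluate inner: (- 9 2) = 7
Evaluate root: (* 7 6) = 42
Result: 42


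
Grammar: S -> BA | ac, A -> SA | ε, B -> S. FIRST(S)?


Per alternative of S: FIRST(BA) = {a}; FIRST(ac) = {a}
FIRST(S) = {a}


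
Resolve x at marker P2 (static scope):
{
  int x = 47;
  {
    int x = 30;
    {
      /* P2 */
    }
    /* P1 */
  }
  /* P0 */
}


P2's block does not declare x; resolves to the enclosing declaration at depth 1
x = 30


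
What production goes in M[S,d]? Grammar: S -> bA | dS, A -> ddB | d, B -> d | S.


For [S, d]: 'd' ∈ FIRST(dS)
Entry: S -> dS


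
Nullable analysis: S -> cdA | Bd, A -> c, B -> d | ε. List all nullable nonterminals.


A nonterminal is nullable iff some alternative derives ε (directly, or every symbol in it is nullable)
Nullable: {B}


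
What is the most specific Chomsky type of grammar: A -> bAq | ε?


Single nonterminal LHS, but b^n q^n is not regular
Classification: Type 2 (Context-Free)


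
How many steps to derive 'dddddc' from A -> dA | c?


Derivation: A => dA => ddA => dddA => ddddA => dddddA => dddddc
Steps: 6


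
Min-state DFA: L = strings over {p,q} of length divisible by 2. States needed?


Track length mod 2: states 0..1, accept at 0
Minimal DFA: 2 states


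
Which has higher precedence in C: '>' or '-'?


'-' is additive (level 9); '>' is relational (level 7)
Higher level binds tighter
'-' has higher precedence than '>'


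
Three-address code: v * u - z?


Break into single-operator statements:
t1 = v * u
t2 = t1 - z


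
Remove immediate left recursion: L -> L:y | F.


Left-recursive alternatives: L:y; non-recursive: F
Introduce L': L -> FL', L' -> :yL' | ε


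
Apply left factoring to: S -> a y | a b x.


Common prefix: 'a'
Factored: S -> a S', S' -> y | b x


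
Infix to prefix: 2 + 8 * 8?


'*' binds tighter: tree is (+ 2 (* 8 8))
Prefix: + 2 * 8 8


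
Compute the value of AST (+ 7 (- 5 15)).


Evaluate inner: (- 5 15) = -10
Evaluate root: (+ 7 -10) = -3
Result: -3


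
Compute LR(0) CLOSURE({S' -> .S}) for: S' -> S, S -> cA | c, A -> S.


Start: S' -> .S
For each item with dot before a nonterminal B, add B -> .γ for every B-production
Closure: [S' -> .S, S -> .cA, S -> .c]


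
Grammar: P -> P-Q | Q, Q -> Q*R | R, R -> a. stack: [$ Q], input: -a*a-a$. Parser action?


lookahead ∉ {*} so Q won't extend; reduce P -> Q
Action: reduce (P -> Q)


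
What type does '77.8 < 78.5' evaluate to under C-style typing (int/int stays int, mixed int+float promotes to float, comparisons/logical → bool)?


Operand types: float < float
Rule: comparison yields bool
Result type: bool


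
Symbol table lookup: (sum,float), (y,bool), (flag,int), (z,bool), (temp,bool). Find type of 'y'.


Lookup 'y' → type bool


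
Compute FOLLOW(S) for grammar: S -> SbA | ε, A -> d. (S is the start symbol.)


$ ∈ FOLLOW(S). For each A -> αBβ: add FIRST(β)\{ε} to FOLLOW(B); if β nullable, add FOLLOW(A).
FOLLOW(S) = {$, b}


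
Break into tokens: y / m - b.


Scan left to right, longest-match per lexeme
Tokens: ID(y), OP(/), ID(m), OP(-), ID(b)


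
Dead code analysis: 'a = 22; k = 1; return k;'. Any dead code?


a is assigned but never read
Dead: 'a = 22'


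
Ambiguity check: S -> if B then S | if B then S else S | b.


dangling else: 'if B then if B then b else b' parses two ways
Ambiguous


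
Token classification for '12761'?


Pattern: digits only
Type: INTEGER_LITERAL


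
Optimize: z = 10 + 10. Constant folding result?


10 + 10 = 20 at compile time
Optimized: z = 20


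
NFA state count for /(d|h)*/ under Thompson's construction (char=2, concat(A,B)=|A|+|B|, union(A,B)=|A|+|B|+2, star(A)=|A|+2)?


Syntax tree has 2 char leaf(s), 1 union(s), 1 star(s)
chars contribute 2×2 = 4; each union adds +2; each star adds +2
Total: 4 + 2 + 2 = 8 states


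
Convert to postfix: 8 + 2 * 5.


* has higher precedence, evaluate 2*5 first
Postfix: 8 2 5 * +


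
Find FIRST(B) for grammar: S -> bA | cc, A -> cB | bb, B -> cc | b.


Per alternative of B: FIRST(cc) = {c}; FIRST(b) = {b}
FIRST(B) = {b, c}


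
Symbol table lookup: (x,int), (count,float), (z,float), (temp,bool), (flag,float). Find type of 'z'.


Lookup 'z' → type float


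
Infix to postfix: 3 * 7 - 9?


Left to right (same or higher precedence on left)
Postfix: 3 7 * 9 -


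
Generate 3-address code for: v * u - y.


Break into single-operator statements:
t1 = v * u
t2 = t1 - y


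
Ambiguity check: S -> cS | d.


right-linear, alternatives start with distinct terminals 'c' vs 'd': unique leftmost derivation
Unambiguous


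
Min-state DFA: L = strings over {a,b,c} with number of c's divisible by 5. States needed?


Track (count of c) mod 5: states 0..4, accept at 0
Minimal DFA: 5 states


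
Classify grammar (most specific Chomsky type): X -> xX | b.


Right-linear: every RHS is a terminal or a terminal followed by one nonterminal
Classification: Type 3 (Regular)


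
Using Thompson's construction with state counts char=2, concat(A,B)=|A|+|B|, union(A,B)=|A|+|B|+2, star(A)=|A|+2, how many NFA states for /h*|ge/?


Syntax tree has 3 char leaf(s), 1 union(s), 1 star(s)
chars contribute 3×2 = 6; each union adds +2; each star adds +2
Total: 6 + 2 + 2 = 10 states


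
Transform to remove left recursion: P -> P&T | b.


Left-recursive alternatives: P&T; non-recursive: b
Introduce P': P -> bP', P' -> &TP' | ε


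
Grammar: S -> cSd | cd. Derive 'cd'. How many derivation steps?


Derivation: S => cd
Steps: 1


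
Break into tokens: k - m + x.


Scan left to right, longest-match per lexeme
Tokens: ID(k), OP(-), ID(m), OP(+), ID(x)


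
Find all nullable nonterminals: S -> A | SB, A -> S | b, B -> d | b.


A nonterminal is nullable iff some alternative derives ε (directly, or every symbol in it is nullable)
Nullable: {}


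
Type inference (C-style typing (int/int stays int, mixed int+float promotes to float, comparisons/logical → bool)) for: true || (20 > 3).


Operand types: bool || bool
Rule: logical operators take bool operands and yield bool
Result type: bool


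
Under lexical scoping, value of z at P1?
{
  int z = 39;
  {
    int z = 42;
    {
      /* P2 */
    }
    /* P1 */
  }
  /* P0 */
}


z declared in the same block as P1
z = 42


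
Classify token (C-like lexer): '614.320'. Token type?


Pattern: digits with a decimal point
Type: FLOAT_LITERAL


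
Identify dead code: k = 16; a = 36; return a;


k is assigned but never read
Dead: 'k = 16'


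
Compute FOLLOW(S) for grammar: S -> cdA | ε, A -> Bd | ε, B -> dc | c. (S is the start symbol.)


$ ∈ FOLLOW(S). For each A -> αBβ: add FIRST(β)\{ε} to FOLLOW(B); if β nullable, add FOLLOW(A).
FOLLOW(S) = {$}


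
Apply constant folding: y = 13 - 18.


13 - 18 = -5 at compile time
Optimized: y = -5


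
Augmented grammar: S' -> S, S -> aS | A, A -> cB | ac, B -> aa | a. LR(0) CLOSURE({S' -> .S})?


Start: S' -> .S
For each item with dot before a nonterminal B, add B -> .γ for every B-production
Closure: [S' -> .S, S -> .aS, S -> .A, A -> .cB, A -> .ac]


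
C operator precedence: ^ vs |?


'^' is bitwise XOR (level 4); '|' is bitwise OR (level 3)
Higher level binds tighter
'^' has higher precedence than '|'


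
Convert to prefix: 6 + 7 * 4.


'*' binds tighter: tree is (+ 6 (* 7 4))
Prefix: + 6 * 7 4


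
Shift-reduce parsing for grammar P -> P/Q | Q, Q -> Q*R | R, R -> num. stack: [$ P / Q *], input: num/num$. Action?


no handle; shift 'num'
Action: shift


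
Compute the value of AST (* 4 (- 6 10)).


Evaluate inner: (- 6 10) = -4
Evaluate root: (* 4 -4) = -16
Result: -16


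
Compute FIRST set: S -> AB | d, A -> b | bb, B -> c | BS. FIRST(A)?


Per alternative of A: FIRST(b) = {b}; FIRST(bb) = {b}
FIRST(A) = {b}


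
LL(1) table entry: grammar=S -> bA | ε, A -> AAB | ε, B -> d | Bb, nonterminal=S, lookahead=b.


For [S, b]: 'b' ∈ FIRST(bA)
Entry: S -> bA


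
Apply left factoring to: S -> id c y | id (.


Common prefix: 'id'
Factored: S -> id S', S' -> c y | (


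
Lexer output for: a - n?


Scan left to right, longest-match per lexeme
Tokens: ID(a), OP(-), ID(n)


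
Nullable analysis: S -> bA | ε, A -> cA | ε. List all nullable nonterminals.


A nonterminal is nullable iff some alternative derives ε (directly, or every symbol in it is nullable)
Nullable: {A, S}


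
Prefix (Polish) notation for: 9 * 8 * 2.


left-to-right (same/higher precedence on left): tree is (* (* 9 8) 2)
Prefix: * * 9 8 2


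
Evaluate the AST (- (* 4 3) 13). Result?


Evaluate inner: (* 4 3) = 12
Evaluate root: (- 12 13) = -1
Result: -1


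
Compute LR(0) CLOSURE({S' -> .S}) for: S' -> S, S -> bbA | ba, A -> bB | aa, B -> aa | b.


Start: S' -> .S
For each item with dot before a nonterminal B, add B -> .γ for every B-production
Closure: [S' -> .S, S -> .bbA, S -> .ba]


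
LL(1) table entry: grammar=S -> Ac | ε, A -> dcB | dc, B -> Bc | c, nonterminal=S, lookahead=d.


For [S, d]: 'd' ∈ FIRST(Ac)
Entry: S -> Ac


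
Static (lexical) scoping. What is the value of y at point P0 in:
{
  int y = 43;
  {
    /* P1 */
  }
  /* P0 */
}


y declared in the same block as P0
y = 43


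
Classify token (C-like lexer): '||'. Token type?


Pattern: operator symbol
Type: OPERATOR


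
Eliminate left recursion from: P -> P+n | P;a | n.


Left-recursive alternatives: P+n, P;a; non-recursive: n
Introduce P': P -> nP', P' -> +nP' | ;aP' | ε


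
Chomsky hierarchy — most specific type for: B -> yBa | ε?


Single nonterminal LHS, but y^n a^n is not regular
Classification: Type 2 (Context-Free)


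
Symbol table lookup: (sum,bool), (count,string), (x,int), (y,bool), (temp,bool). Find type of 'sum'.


Lookup 'sum' → type bool


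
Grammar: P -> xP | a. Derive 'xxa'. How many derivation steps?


Derivation: P => xP => xxP => xxa
Steps: 3


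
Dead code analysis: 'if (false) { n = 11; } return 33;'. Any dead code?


condition is constant false, so the whole block is unreachable
Dead: 'if (false) { n = 11; }'


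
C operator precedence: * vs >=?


'*' is multiplicative (level 10); '>=' is relational (level 7)
Higher level binds tighter
'*' has higher precedence than '>='


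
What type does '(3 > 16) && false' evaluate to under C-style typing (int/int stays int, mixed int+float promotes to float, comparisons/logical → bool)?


Operand types: bool && bool
Rule: logical operators take bool operands and yield bool
Result type: bool


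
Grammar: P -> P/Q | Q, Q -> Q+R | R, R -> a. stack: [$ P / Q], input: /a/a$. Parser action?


handle 'P/Q' on top; lookahead ∈ FOLLOW(P) = {/, $}
Action: reduce (P -> P/Q)


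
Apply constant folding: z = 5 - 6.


5 - 6 = -1 at compile time
Optimized: z = -1


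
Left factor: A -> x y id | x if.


Common prefix: 'x'
Factored: A -> x A', A' -> y id | if


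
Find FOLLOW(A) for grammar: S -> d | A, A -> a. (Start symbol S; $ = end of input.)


$ ∈ FOLLOW(S). For each A -> αBβ: add FIRST(β)\{ε} to FOLLOW(B); if β nullable, add FOLLOW(A).
FOLLOW(A) = {$}


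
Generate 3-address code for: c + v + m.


Break into single-operator statements:
t1 = c + v
t2 = t1 + m


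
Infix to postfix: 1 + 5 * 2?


* has higher precedence, evaluate 5*2 first
Postfix: 1 5 2 * +


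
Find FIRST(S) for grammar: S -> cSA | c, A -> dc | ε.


Per alternative of S: FIRST(cSA) = {c}; FIRST(c) = {c}
FIRST(S) = {c}


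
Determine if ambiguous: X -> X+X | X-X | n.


'n+n-n' has two parse trees (no precedence encoded between + and -)
Ambiguous


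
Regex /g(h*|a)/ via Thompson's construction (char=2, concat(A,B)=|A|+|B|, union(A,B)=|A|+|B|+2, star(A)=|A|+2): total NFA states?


Syntax tree has 3 char leaf(s), 1 union(s), 1 star(s)
chars contribute 3×2 = 6; each union adds +2; each star adds +2
Total: 6 + 2 + 2 = 10 states


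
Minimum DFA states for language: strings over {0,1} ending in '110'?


Track the longest suffix of input matching a prefix of '110': 4 classes (prefixes of length 0..3)
Minimal DFA: 4 states


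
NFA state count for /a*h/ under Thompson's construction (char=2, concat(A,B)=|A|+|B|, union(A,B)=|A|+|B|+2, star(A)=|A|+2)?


Syntax tree has 2 char leaf(s), 0 union(s), 1 star(s)
chars contribute 2×2 = 4; each union adds +2; each star adds +2
Total: 4 + 0 + 2 = 6 states


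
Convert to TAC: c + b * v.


Break into single-operator statements:
t1 = b * v
t2 = c + t1


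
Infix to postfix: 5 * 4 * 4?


Left to right (same or higher precedence on left)
Postfix: 5 4 * 4 *


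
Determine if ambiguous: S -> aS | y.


right-linear, alternatives start with distinct terminals 'a' vs 'y': unique leftmost derivation
Unambiguous


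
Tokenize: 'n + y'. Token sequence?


Scan left to right, longest-match per lexeme
Tokens: ID(n), OP(+), ID(y)


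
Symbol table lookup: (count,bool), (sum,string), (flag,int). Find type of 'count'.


Lookup 'count' → type bool


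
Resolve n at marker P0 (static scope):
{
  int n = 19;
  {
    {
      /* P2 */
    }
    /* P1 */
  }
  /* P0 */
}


n declared in the same block as P0
n = 19


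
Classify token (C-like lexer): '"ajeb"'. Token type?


Pattern: double-quoted sequence
Type: STRING_LITERAL


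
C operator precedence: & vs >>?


'>>' is shift (level 8); '&' is bitwise AND (level 5)
Higher level binds tighter
'>>' has higher precedence than '&'


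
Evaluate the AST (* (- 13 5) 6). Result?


Evaluate inner: (- 13 5) = 8
Evaluate root: (* 8 6) = 48
Result: 48


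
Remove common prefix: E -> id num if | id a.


Common prefix: 'id'
Factored: E -> id E', E' -> num if | a


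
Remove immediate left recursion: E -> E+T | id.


Left-recursive alternatives: E+T; non-recursive: id
Introduce E': E -> idE', E' -> +TE' | ε


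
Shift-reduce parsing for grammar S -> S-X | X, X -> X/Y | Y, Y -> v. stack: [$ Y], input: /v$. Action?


'Y' (not preceded by X/) is the handle for X -> Y
Action: reduce (X -> Y)


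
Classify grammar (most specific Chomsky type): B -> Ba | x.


Left-linear: every RHS is a terminal or one nonterminal followed by a terminal
Classification: Type 3 (Regular)


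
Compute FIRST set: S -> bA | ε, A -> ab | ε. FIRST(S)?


Per alternative of S: FIRST(bA) = {b}; FIRST(ε) = {ε}
FIRST(S) = {b, ε}
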